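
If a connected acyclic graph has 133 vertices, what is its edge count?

A tree on n vertices always has exactly n - 1 edges.
For n = 133: edges = 133 - 1 = 132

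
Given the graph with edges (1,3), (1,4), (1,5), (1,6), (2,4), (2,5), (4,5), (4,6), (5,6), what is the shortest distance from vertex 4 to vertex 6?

Step 1: Build adjacency list:
  1: 3, 4, 5, 6
  2: 4, 5
  3: 1
  4: 1, 2, 5, 6
  5: 1, 2, 4, 6
  6: 1, 4, 5

Step 2: BFS from vertex 4 to find shortest path to 6:
  vertex 1 reached at distance 1
  vertex 2 reached at distance 1
  vertex 5 reached at distance 1
  vertex 6 reached at distance 1

Step 3: Shortest path: 4 -> 6
Path length: 1 edge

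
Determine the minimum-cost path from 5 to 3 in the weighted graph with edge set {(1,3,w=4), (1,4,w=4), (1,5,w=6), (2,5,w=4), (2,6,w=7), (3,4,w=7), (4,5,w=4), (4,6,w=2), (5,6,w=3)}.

Step 1: Build adjacency list with weights:
  1: 3(w=4), 4(w=4), 5(w=6)
  2: 5(w=4), 6(w=7)
  3: 1(w=4), 4(w=7)
  4: 1(w=4), 3(w=7), 5(w=4), 6(w=2)
  5: 1(w=6), 2(w=4), 4(w=4), 6(w=3)
  6: 2(w=7), 4(w=2), 5(w=3)

Step 2: Apply Dijkstra's algorithm from vertex 5:
  Visit vertex 5 (distance=0)
    Update dist[1] = 6
    Update dist[2] = 4
    Update dist[4] = 4
    Update dist[6] = 3
  Visit vertex 6 (distance=3)
  Visit vertex 2 (distance=4)
  Visit vertex 4 (distance=4)
    Update dist[3] = 11
  Visit vertex 1 (distance=6)
    Update dist[3] = 10
  Visit vertex 3 (distance=10)

Step 3: Shortest path: 5 -> 1 -> 3
Total weight: 6 + 4 = 10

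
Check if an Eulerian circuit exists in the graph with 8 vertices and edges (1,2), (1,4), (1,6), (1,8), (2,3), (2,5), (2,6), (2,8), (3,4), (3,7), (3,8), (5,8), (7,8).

Step 1: Find the degree of each vertex:
  deg(1) = 4
  deg(2) = 5
  deg(3) = 4
  deg(4) = 2
  deg(5) = 2
  deg(6) = 2
  deg(7) = 2
  deg(8) = 5

Step 2: Count vertices with odd degree:
  Odd-degree vertices: 2, 8 (2 total)

Step 3: Apply Euler's theorem:
  - Eulerian circuit exists iff graph is connected and all vertices have even degree
  - Eulerian path exists iff graph is connected and has 0 or 2 odd-degree vertices

Graph is connected with exactly 2 odd-degree vertices (2, 8).
Eulerian path exists (starting and ending at the odd-degree vertices), but no Eulerian circuit.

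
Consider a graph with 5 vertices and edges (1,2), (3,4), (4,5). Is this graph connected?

Step 1: Build adjacency list from edges:
  1: 2
  2: 1
  3: 4
  4: 3, 5
  5: 4

Step 2: Run BFS/DFS from vertex 1:
  Visited: {1, 2}
  Reached 2 of 5 vertices

Step 3: Only 2 of 5 vertices reached. Graph is disconnected.
Connected components: {1, 2}, {3, 4, 5}
Answer: No, the graph is not connected (2 components).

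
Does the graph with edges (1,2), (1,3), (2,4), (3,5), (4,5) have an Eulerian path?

Step 1: Find the degree of each vertex:
  deg(1) = 2
  deg(2) = 2
  deg(3) = 2
  deg(4) = 2
  deg(5) = 2

Step 2: Count vertices with odd degree:
  All vertices have even degree (0 odd-degree vertices)

Step 3: Apply Euler's theorem:
  - Eulerian circuit exists iff graph is connected and all vertices have even degree
  - Eulerian path exists iff graph is connected and has 0 or 2 odd-degree vertices

Graph is connected with 0 odd-degree vertices.
Both Eulerian circuit and Eulerian path exist.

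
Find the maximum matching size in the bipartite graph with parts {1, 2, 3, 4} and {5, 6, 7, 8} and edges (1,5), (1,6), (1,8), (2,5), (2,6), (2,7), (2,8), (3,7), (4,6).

Step 1: List the neighbors of each left vertex:
  1: 5, 6, 8
  2: 5, 6, 7, 8
  3: 7
  4: 6

Step 2: Greedily match left vertices, then look for augmenting paths:
  Match 1 -- 5
  Match 2 -- 8
  Match 3 -- 7
  Match 4 -- 6
  No augmenting path remains.

Step 3: Verify this is maximum:
  Matching size 4 = min(|L|, |R|) = min(4, 4), which is an upper bound, so this matching is maximum.

Maximum matching: {(1,5), (2,8), (3,7), (4,6)}
Size: 4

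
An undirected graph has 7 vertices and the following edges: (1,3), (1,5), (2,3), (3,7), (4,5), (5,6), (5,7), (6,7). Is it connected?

Step 1: Build adjacency list from edges:
  1: 3, 5
  2: 3
  3: 1, 2, 7
  4: 5
  5: 1, 4, 6, 7
  6: 5, 7
  7: 3, 5, 6

Step 2: Run BFS/DFS from vertex 1:
  Visited: {1, 3, 5, 2, 7, 4, 6}
  Reached 7 of 7 vertices

Step 3: All 7 vertices reached from vertex 1, so the graph is connected.
Answer: Yes, the graph is connected.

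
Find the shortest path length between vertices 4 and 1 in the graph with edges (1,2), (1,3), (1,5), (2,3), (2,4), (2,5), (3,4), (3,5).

Step 1: Build adjacency list:
  1: 2, 3, 5
  2: 1, 3, 4, 5
  3: 1, 2, 4, 5
  4: 2, 3
  5: 1, 2, 3

Step 2: BFS from vertex 4 to find shortest path to 1:
  vertex 2 reached at distance 1
  vertex 3 reached at distance 1
  vertex 1 reached at distance 2

Step 3: Shortest path: 4 -> 2 -> 1
Path length: 2 edges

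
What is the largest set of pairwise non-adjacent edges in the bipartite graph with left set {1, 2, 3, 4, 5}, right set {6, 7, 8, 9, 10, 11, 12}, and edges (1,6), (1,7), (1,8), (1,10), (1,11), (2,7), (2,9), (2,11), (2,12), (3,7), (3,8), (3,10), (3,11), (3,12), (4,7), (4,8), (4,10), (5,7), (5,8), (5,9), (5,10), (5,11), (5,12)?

Step 1: List the neighbors of each left vertex:
  1: 6, 7, 8, 10, 11
  2: 7, 9, 11, 12
  3: 7, 8, 10, 11, 12
  4: 7, 8, 10
  5: 7, 8, 9, 10, 11, 12

Step 2: Greedily match left vertices, then look for augmenting paths:
  Match 1 -- 6
  Match 2 -- 7
  Match 3 -- 8
  Match 4 -- 10
  Match 5 -- 9
  No augmenting path remains.

Step 3: Verify this is maximum:
  Matching size 5 = min(|L|, |R|) = min(5, 7), which is an upper bound, so this matching is maximum.

Maximum matching: {(1,6), (2,7), (3,8), (4,10), (5,9)}
Size: 5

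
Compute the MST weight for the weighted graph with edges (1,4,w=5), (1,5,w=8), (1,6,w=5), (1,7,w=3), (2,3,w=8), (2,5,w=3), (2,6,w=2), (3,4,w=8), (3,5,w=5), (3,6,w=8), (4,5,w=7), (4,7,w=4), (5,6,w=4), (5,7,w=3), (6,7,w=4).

Apply Kruskal's algorithm (sort edges by weight, add if no cycle):

Sorted edges by weight:
  (2,6) w=2
  (1,7) w=3
  (2,5) w=3
  (5,7) w=3
  (4,7) w=4
  (5,6) w=4
  (6,7) w=4
  (1,4) w=5
  (1,6) w=5
  (3,5) w=5
  (4,5) w=7
  (1,5) w=8
  (2,3) w=8
  (3,4) w=8
  (3,6) w=8

Add edge (2,6) w=2 -- no cycle. Running total: 2
Add edge (1,7) w=3 -- no cycle. Running total: 5
Add edge (2,5) w=3 -- no cycle. Running total: 8
Add edge (5,7) w=3 -- no cycle. Running total: 11
Add edge (4,7) w=4 -- no cycle. Running total: 15
Skip edge (5,6) w=4 -- would create cycle
Skip edge (6,7) w=4 -- would create cycle
Skip edge (1,4) w=5 -- would create cycle
Skip edge (1,6) w=5 -- would create cycle
Add edge (3,5) w=5 -- no cycle. Running total: 20

MST edges: (2,6,w=2), (1,7,w=3), (2,5,w=3), (5,7,w=3), (4,7,w=4), (3,5,w=5)
Total MST weight: 2 + 3 + 3 + 3 + 4 + 5 = 20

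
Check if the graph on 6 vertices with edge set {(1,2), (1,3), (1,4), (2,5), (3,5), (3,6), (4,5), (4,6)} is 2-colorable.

Step 1: Attempt 2-coloring using BFS:
  Start at vertex 1, assign color 0
  Color vertex 2 with color 1 (neighbor of 1)
  Color vertex 3 with color 1 (neighbor of 1)
  Color vertex 4 with color 1 (neighbor of 1)
  Color vertex 5 with color 0 (neighbor of 2)
  Color vertex 6 with color 0 (neighbor of 3)

Step 2: 2-coloring succeeded. No conflicts found.
  Set A (color 0): {1, 5, 6}
  Set B (color 1): {2, 3, 4}

The graph is bipartite with partition {1, 5, 6}, {2, 3, 4}.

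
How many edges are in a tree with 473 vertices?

A tree on n vertices always has exactly n - 1 edges.
For n = 473: edges = 473 - 1 = 472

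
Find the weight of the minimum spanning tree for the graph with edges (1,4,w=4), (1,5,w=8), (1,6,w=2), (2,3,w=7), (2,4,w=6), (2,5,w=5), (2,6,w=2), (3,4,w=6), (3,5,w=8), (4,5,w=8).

Apply Kruskal's algorithm (sort edges by weight, add if no cycle):

Sorted edges by weight:
  (1,6) w=2
  (2,6) w=2
  (1,4) w=4
  (2,5) w=5
  (2,4) w=6
  (3,4) w=6
  (2,3) w=7
  (1,5) w=8
  (3,5) w=8
  (4,5) w=8

Add edge (1,6) w=2 -- no cycle. Running total: 2
Add edge (2,6) w=2 -- no cycle. Running total: 4
Add edge (1,4) w=4 -- no cycle. Running total: 8
Add edge (2,5) w=5 -- no cycle. Running total: 13
Skip edge (2,4) w=6 -- would create cycle
Add edge (3,4) w=6 -- no cycle. Running total: 19

MST edges: (1,6,w=2), (2,6,w=2), (1,4,w=4), (2,5,w=5), (3,4,w=6)
Total MST weight: 2 + 2 + 4 + 5 + 6 = 19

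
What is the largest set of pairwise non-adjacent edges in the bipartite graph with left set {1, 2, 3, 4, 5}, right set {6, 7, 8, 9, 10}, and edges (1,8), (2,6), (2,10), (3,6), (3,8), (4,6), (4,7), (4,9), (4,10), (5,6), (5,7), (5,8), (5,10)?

Step 1: List the neighbors of each left vertex:
  1: 8
  2: 6, 10
  3: 6, 8
  4: 6, 7, 9, 10
  5: 6, 7, 8, 10

Step 2: Greedily match left vertices, then look for augmenting paths:
  Match 1 -- 8
  Match 2 -- 10
  Match 3 -- 6
  Match 4 -- 9
  Match 5 -- 7
  No augmenting path remains.

Step 3: Verify this is maximum:
  Matching size 5 = min(|L|, |R|) = min(5, 5), which is an upper bound, so this matching is maximum.

Maximum matching: {(1,8), (2,10), (3,6), (4,9), (5,7)}
Size: 5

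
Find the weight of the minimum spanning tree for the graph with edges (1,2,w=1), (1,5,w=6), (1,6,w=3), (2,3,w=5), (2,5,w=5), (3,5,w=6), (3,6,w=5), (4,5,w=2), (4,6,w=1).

Apply Kruskal's algorithm (sort edges by weight, add if no cycle):

Sorted edges by weight:
  (1,2) w=1
  (4,6) w=1
  (4,5) w=2
  (1,6) w=3
  (2,3) w=5
  (2,5) w=5
  (3,6) w=5
  (1,5) w=6
  (3,5) w=6

Add edge (1,2) w=1 -- no cycle. Running total: 1
Add edge (4,6) w=1 -- no cycle. Running total: 2
Add edge (4,5) w=2 -- no cycle. Running total: 4
Add edge (1,6) w=3 -- no cycle. Running total: 7
Add edge (2,3) w=5 -- no cycle. Running total: 12

MST edges: (1,2,w=1), (4,6,w=1), (4,5,w=2), (1,6,w=3), (2,3,w=5)
Total MST weight: 1 + 1 + 2 + 3 + 5 = 12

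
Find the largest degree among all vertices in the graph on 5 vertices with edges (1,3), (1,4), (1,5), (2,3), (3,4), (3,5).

Step 1: Count edges incident to each vertex:
  deg(1) = 3 (neighbors: 3, 4, 5)
  deg(2) = 1 (neighbors: 3)
  deg(3) = 4 (neighbors: 1, 2, 4, 5)
  deg(4) = 2 (neighbors: 1, 3)
  deg(5) = 2 (neighbors: 1, 3)

Step 2: Find maximum:
  max(3, 1, 4, 2, 2) = 4 (vertex 3)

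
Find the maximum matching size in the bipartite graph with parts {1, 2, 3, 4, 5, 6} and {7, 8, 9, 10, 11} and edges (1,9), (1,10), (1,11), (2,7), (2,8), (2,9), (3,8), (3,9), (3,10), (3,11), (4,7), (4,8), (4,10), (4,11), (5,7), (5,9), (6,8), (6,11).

Step 1: List the neighbors of each left vertex:
  1: 9, 10, 11
  2: 7, 8, 9
  3: 8, 9, 10, 11
  4: 7, 8, 10, 11
  5: 7, 9
  6: 8, 11

Step 2: Greedily match left vertices, then look for augmenting paths:
  Match 1 -- 9
  Match 2 -- 7
  Match 3 -- 8
  Match 4 -- 10
  Match 6 -- 11
  No augmenting path remains.

Step 3: Verify this is maximum:
  Matching size 5 = min(|L|, |R|) = min(6, 5), which is an upper bound, so this matching is maximum.

Maximum matching: {(1,9), (2,7), (3,8), (4,10), (6,11)}
Size: 5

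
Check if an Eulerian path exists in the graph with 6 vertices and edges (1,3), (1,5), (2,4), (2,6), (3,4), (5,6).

Step 1: Find the degree of each vertex:
  deg(1) = 2
  deg(2) = 2
  deg(3) = 2
  deg(4) = 2
  deg(5) = 2
  deg(6) = 2

Step 2: Count vertices with odd degree:
  All vertices have even degree (0 odd-degree vertices)

Step 3: Apply Euler's theorem:
  - Eulerian circuit exists iff graph is connected and all vertices have even degree
  - Eulerian path exists iff graph is connected and has 0 or 2 odd-degree vertices

Graph is connected with 0 odd-degree vertices.
Both Eulerian circuit and Eulerian path exist.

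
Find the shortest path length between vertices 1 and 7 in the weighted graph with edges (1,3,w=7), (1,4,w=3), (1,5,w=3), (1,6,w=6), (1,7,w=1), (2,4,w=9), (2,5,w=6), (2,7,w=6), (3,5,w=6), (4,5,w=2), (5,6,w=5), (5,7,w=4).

Step 1: Build adjacency list with weights:
  1: 3(w=7), 4(w=3), 5(w=3), 6(w=6), 7(w=1)
  2: 4(w=9), 5(w=6), 7(w=6)
  3: 1(w=7), 5(w=6)
  4: 1(w=3), 2(w=9), 5(w=2)
  5: 1(w=3), 2(w=6), 3(w=6), 4(w=2), 6(w=5), 7(w=4)
  6: 1(w=6), 5(w=5)
  7: 1(w=1), 2(w=6), 5(w=4)

Step 2: Apply Dijkstra's algorithm from vertex 1:
  Visit vertex 1 (distance=0)
    Update dist[3] = 7
    Update dist[4] = 3
    Update dist[5] = 3
    Update dist[6] = 6
    Update dist[7] = 1
  Visit vertex 7 (distance=1)
    Update dist[2] = 7

Step 3: Shortest path: 1 -> 7
Total weight: 1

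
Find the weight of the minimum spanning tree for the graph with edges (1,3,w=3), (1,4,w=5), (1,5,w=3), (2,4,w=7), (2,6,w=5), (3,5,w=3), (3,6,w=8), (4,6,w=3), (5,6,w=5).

Apply Kruskal's algorithm (sort edges by weight, add if no cycle):

Sorted edges by weight:
  (1,5) w=3
  (1,3) w=3
  (3,5) w=3
  (4,6) w=3
  (1,4) w=5
  (2,6) w=5
  (5,6) w=5
  (2,4) w=7
  (3,6) w=8

Add edge (1,5) w=3 -- no cycle. Running total: 3
Add edge (1,3) w=3 -- no cycle. Running total: 6
Skip edge (3,5) w=3 -- would create cycle
Add edge (4,6) w=3 -- no cycle. Running total: 9
Add edge (1,4) w=5 -- no cycle. Running total: 14
Add edge (2,6) w=5 -- no cycle. Running total: 19

MST edges: (1,5,w=3), (1,3,w=3), (4,6,w=3), (1,4,w=5), (2,6,w=5)
Total MST weight: 3 + 3 + 3 + 5 + 5 = 19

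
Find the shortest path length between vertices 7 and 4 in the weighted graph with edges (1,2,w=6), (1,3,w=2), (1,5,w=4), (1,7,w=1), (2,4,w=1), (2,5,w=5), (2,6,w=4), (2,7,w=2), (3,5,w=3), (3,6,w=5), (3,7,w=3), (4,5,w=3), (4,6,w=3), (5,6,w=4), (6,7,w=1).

Step 1: Build adjacency list with weights:
  1: 2(w=6), 3(w=2), 5(w=4), 7(w=1)
  2: 1(w=6), 4(w=1), 5(w=5), 6(w=4), 7(w=2)
  3: 1(w=2), 5(w=3), 6(w=5), 7(w=3)
  4: 2(w=1), 5(w=3), 6(w=3)
  5: 1(w=4), 2(w=5), 3(w=3), 4(w=3), 6(w=4)
  6: 2(w=4), 3(w=5), 4(w=3), 5(w=4), 7(w=1)
  7: 1(w=1), 2(w=2), 3(w=3), 6(w=1)

Step 2: Apply Dijkstra's algorithm from vertex 7:
  Visit vertex 7 (distance=0)
    Update dist[1] = 1
    Update dist[2] = 2
    Update dist[3] = 3
    Update dist[6] = 1
  Visit vertex 1 (distance=1)
    Update dist[5] = 5
  Visit vertex 6 (distance=1)
    Update dist[4] = 4
  Visit vertex 2 (distance=2)
    Update dist[4] = 3
  Visit vertex 3 (distance=3)
  Visit vertex 4 (distance=3)

Step 3: Shortest path: 7 -> 2 -> 4
Total weight: 2 + 1 = 3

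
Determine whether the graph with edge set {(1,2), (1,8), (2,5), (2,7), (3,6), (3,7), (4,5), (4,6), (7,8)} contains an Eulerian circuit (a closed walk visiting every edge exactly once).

Step 1: Find the degree of each vertex:
  deg(1) = 2
  deg(2) = 3
  deg(3) = 2
  deg(4) = 2
  deg(5) = 2
  deg(6) = 2
  deg(7) = 3
  deg(8) = 2

Step 2: Count vertices with odd degree:
  Odd-degree vertices: 2, 7 (2 total)

Step 3: Apply Euler's theorem:
  - Eulerian circuit exists iff graph is connected and all vertices have even degree
  - Eulerian path exists iff graph is connected and has 0 or 2 odd-degree vertices

Graph is connected with exactly 2 odd-degree vertices (2, 7).
Eulerian path exists (starting and ending at the odd-degree vertices), but no Eulerian circuit.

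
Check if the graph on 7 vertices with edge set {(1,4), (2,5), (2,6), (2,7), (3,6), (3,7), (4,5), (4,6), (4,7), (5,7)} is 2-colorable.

Step 1: Attempt 2-coloring using BFS:
  Start at vertex 1, assign color 0
  Color vertex 4 with color 1 (neighbor of 1)
  Color vertex 5 with color 0 (neighbor of 4)
  Color vertex 6 with color 0 (neighbor of 4)
  Color vertex 7 with color 0 (neighbor of 4)
  Color vertex 2 with color 1 (neighbor of 5)

Step 2: Conflict found! Vertices 5 and 7 are adjacent but have the same color.
This means the graph contains an odd cycle.

The graph is NOT bipartite.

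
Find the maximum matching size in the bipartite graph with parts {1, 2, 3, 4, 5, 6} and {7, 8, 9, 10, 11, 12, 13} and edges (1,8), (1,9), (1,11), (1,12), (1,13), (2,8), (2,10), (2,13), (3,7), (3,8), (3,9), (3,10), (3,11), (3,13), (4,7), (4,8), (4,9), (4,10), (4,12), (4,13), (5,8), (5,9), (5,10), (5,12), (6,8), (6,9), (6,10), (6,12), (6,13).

Step 1: List the neighbors of each left vertex:
  1: 8, 9, 11, 12, 13
  2: 8, 10, 13
  3: 7, 8, 9, 10, 11, 13
  4: 7, 8, 9, 10, 12, 13
  5: 8, 9, 10, 12
  6: 8, 9, 10, 12, 13

Step 2: Greedily match left vertices, then look for augmenting paths:
  Match 1 -- 8
  Match 2 -- 10
  Match 3 -- 7
  Match 4 -- 9
  Match 5 -- 12
  Match 6 -- 13
  No augmenting path remains.

Step 3: Verify this is maximum:
  Matching size 6 = min(|L|, |R|) = min(6, 7), which is an upper bound, so this matching is maximum.

Maximum matching: {(1,8), (2,10), (3,7), (4,9), (5,12), (6,13)}
Size: 6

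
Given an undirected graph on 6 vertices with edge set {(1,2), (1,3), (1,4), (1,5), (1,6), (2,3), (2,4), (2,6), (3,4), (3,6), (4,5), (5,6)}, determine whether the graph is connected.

Step 1: Build adjacency list from edges:
  1: 2, 3, 4, 5, 6
  2: 1, 3, 4, 6
  3: 1, 2, 4, 6
  4: 1, 2, 3, 5
  5: 1, 4, 6
  6: 1, 2, 3, 5

Step 2: Run BFS/DFS from vertex 1:
  Visited: {1, 2, 3, 4, 5, 6}
  Reached 6 of 6 vertices

Step 3: All 6 vertices reached from vertex 1, so the graph is connected.
Answer: Yes, the graph is connected.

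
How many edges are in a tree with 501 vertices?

A tree on n vertices always has exactly n - 1 edges.
For n = 501: edges = 501 - 1 = 500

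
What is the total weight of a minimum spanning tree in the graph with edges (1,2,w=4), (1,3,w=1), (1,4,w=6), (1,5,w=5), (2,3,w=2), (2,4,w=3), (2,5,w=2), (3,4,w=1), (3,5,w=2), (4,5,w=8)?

Apply Kruskal's algorithm (sort edges by weight, add if no cycle):

Sorted edges by weight:
  (1,3) w=1
  (3,4) w=1
  (2,3) w=2
  (2,5) w=2
  (3,5) w=2
  (2,4) w=3
  (1,2) w=4
  (1,5) w=5
  (1,4) w=6
  (4,5) w=8

Add edge (1,3) w=1 -- no cycle. Running total: 1
Add edge (3,4) w=1 -- no cycle. Running total: 2
Add edge (2,3) w=2 -- no cycle. Running total: 4
Add edge (2,5) w=2 -- no cycle. Running total: 6

MST edges: (1,3,w=1), (3,4,w=1), (2,3,w=2), (2,5,w=2)
Total MST weight: 1 + 1 + 2 + 2 = 6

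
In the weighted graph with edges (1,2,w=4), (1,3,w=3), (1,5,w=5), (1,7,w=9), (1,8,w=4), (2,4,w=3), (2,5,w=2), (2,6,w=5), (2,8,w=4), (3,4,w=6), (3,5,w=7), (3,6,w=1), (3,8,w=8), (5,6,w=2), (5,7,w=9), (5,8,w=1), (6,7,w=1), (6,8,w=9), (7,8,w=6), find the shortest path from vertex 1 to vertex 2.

Step 1: Build adjacency list with weights:
  1: 2(w=4), 3(w=3), 5(w=5), 7(w=9), 8(w=4)
  2: 1(w=4), 4(w=3), 5(w=2), 6(w=5), 8(w=4)
  3: 1(w=3), 4(w=6), 5(w=7), 6(w=1), 8(w=8)
  4: 2(w=3), 3(w=6)
  5: 1(w=5), 2(w=2), 3(w=7), 6(w=2), 7(w=9), 8(w=1)
  6: 2(w=5), 3(w=1), 5(w=2), 7(w=1), 8(w=9)
  7: 1(w=9), 5(w=9), 6(w=1), 8(w=6)
  8: 1(w=4), 2(w=4), 3(w=8), 5(w=1), 6(w=9), 7(w=6)

Step 2: Apply Dijkstra's algorithm from vertex 1:
  Visit vertex 1 (distance=0)
    Update dist[2] = 4
    Update dist[3] = 3
    Update dist[5] = 5
    Update dist[7] = 9
    Update dist[8] = 4
  Visit vertex 3 (distance=3)
    Update dist[4] = 9
    Update dist[6] = 4
  Visit vertex 2 (distance=4)
    Update dist[4] = 7

Step 3: Shortest path: 1 -> 2
Total weight: 4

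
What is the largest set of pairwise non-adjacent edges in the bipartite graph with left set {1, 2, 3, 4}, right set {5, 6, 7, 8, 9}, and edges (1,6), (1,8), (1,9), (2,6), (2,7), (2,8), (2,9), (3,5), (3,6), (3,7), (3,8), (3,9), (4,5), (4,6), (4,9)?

Step 1: List the neighbors of each left vertex:
  1: 6, 8, 9
  2: 6, 7, 8, 9
  3: 5, 6, 7, 8, 9
  4: 5, 6, 9

Step 2: Greedily match left vertices, then look for augmenting paths:
  Match 1 -- 6
  Match 2 -- 7
  Match 3 -- 5
  Match 4 -- 9
  No augmenting path remains.

Step 3: Verify this is maximum:
  Matching size 4 = min(|L|, |R|) = min(4, 5), which is an upper bound, so this matching is maximum.

Maximum matching: {(1,6), (2,7), (3,5), (4,9)}
Size: 4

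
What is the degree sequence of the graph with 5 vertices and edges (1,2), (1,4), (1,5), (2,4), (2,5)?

Step 1: Count edges incident to each vertex:
  deg(1) = 3 (neighbors: 2, 4, 5)
  deg(2) = 3 (neighbors: 1, 4, 5)
  deg(3) = 0 (neighbors: none)
  deg(4) = 2 (neighbors: 1, 2)
  deg(5) = 2 (neighbors: 1, 2)

Step 2: Sort degrees in non-increasing order:
  Degrees: [3, 3, 0, 2, 2] -> sorted: [3, 3, 2, 2, 0]

Degree sequence: [3, 3, 2, 2, 0]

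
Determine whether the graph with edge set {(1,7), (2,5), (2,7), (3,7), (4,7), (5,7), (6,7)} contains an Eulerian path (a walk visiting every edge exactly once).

Step 1: Find the degree of each vertex:
  deg(1) = 1
  deg(2) = 2
  deg(3) = 1
  deg(4) = 1
  deg(5) = 2
  deg(6) = 1
  deg(7) = 6

Step 2: Count vertices with odd degree:
  Odd-degree vertices: 1, 3, 4, 6 (4 total)

Step 3: Apply Euler's theorem:
  - Eulerian circuit exists iff graph is connected and all vertices have even degree
  - Eulerian path exists iff graph is connected and has 0 or 2 odd-degree vertices

Graph has 4 odd-degree vertices (need 0 or 2).
Neither Eulerian path nor Eulerian circuit exists.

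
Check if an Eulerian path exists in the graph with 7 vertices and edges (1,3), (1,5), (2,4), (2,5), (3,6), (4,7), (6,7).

Step 1: Find the degree of each vertex:
  deg(1) = 2
  deg(2) = 2
  deg(3) = 2
  deg(4) = 2
  deg(5) = 2
  deg(6) = 2
  deg(7) = 2

Step 2: Count vertices with odd degree:
  All vertices have even degree (0 odd-degree vertices)

Step 3: Apply Euler's theorem:
  - Eulerian circuit exists iff graph is connected and all vertices have even degree
  - Eulerian path exists iff graph is connected and has 0 or 2 odd-degree vertices

Graph is connected with 0 odd-degree vertices.
Both Eulerian circuit and Eulerian path exist.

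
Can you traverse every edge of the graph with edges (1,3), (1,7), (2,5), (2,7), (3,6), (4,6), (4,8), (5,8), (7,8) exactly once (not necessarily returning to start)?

Step 1: Find the degree of each vertex:
  deg(1) = 2
  deg(2) = 2
  deg(3) = 2
  deg(4) = 2
  deg(5) = 2
  deg(6) = 2
  deg(7) = 3
  deg(8) = 3

Step 2: Count vertices with odd degree:
  Odd-degree vertices: 7, 8 (2 total)

Step 3: Apply Euler's theorem:
  - Eulerian circuit exists iff graph is connected and all vertices have even degree
  - Eulerian path exists iff graph is connected and has 0 or 2 odd-degree vertices

Graph is connected with exactly 2 odd-degree vertices (7, 8).
Eulerian path exists (starting and ending at the odd-degree vertices), but no Eulerian circuit.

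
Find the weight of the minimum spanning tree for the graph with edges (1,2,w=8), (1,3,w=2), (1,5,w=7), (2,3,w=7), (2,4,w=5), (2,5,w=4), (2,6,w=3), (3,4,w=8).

Apply Kruskal's algorithm (sort edges by weight, add if no cycle):

Sorted edges by weight:
  (1,3) w=2
  (2,6) w=3
  (2,5) w=4
  (2,4) w=5
  (1,5) w=7
  (2,3) w=7
  (1,2) w=8
  (3,4) w=8

Add edge (1,3) w=2 -- no cycle. Running total: 2
Add edge (2,6) w=3 -- no cycle. Running total: 5
Add edge (2,5) w=4 -- no cycle. Running total: 9
Add edge (2,4) w=5 -- no cycle. Running total: 14
Add edge (1,5) w=7 -- no cycle. Running total: 21

MST edges: (1,3,w=2), (2,6,w=3), (2,5,w=4), (2,4,w=5), (1,5,w=7)
Total MST weight: 2 + 3 + 4 + 5 + 7 = 21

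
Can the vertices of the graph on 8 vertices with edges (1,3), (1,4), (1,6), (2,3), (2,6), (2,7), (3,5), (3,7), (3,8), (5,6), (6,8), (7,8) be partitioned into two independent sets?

Step 1: Attempt 2-coloring using BFS:
  Start at vertex 1, assign color 0
  Color vertex 3 with color 1 (neighbor of 1)
  Color vertex 4 with color 1 (neighbor of 1)
  Color vertex 6 with color 1 (neighbor of 1)
  Color vertex 2 with color 0 (neighbor of 3)
  Color vertex 5 with color 0 (neighbor of 3)
  Color vertex 7 with color 0 (neighbor of 3)
  Color vertex 8 with color 0 (neighbor of 3)

Step 2: Conflict found! Vertices 2 and 7 are adjacent but have the same color.
This means the graph contains an odd cycle.

The graph is NOT bipartite.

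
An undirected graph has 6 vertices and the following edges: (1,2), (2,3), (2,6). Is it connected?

Step 1: Build adjacency list from edges:
  1: 2
  2: 1, 3, 6
  3: 2
  4: (none)
  5: (none)
  6: 2

Step 2: Run BFS/DFS from vertex 1:
  Visited: {1, 2, 3, 6}
  Reached 4 of 6 vertices

Step 3: Only 4 of 6 vertices reached. Graph is disconnected.
Connected components: {1, 2, 3, 6}, {4}, {5}
Answer: No, the graph is not connected (3 components).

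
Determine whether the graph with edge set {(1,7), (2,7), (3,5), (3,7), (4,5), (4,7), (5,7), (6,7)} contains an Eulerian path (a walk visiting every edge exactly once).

Step 1: Find the degree of each vertex:
  deg(1) = 1
  deg(2) = 1
  deg(3) = 2
  deg(4) = 2
  deg(5) = 3
  deg(6) = 1
  deg(7) = 6

Step 2: Count vertices with odd degree:
  Odd-degree vertices: 1, 2, 5, 6 (4 total)

Step 3: Apply Euler's theorem:
  - Eulerian circuit exists iff graph is connected and all vertices have even degree
  - Eulerian path exists iff graph is connected and has 0 or 2 odd-degree vertices

Graph has 4 odd-degree vertices (need 0 or 2).
Neither Eulerian path nor Eulerian circuit exists.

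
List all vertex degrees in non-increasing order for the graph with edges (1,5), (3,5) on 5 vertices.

Step 1: Count edges incident to each vertex:
  deg(1) = 1 (neighbors: 5)
  deg(2) = 0 (neighbors: none)
  deg(3) = 1 (neighbors: 5)
  deg(4) = 0 (neighbors: none)
  deg(5) = 2 (neighbors: 1, 3)

Step 2: Sort degrees in non-increasing order:
  Degrees: [1, 0, 1, 0, 2] -> sorted: [2, 1, 1, 0, 0]

Degree sequence: [2, 1, 1, 0, 0]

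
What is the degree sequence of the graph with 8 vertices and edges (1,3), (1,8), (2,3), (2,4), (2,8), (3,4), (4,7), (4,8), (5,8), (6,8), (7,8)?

Step 1: Count edges incident to each vertex:
  deg(1) = 2 (neighbors: 3, 8)
  deg(2) = 3 (neighbors: 3, 4, 8)
  deg(3) = 3 (neighbors: 1, 2, 4)
  deg(4) = 4 (neighbors: 2, 3, 7, 8)
  deg(5) = 1 (neighbors: 8)
  deg(6) = 1 (neighbors: 8)
  deg(7) = 2 (neighbors: 4, 8)
  deg(8) = 6 (neighbors: 1, 2, 4, 5, 6, 7)

Step 2: Sort degrees in non-increasing order:
  Degrees: [2, 3, 3, 4, 1, 1, 2, 6] -> sorted: [6, 4, 3, 3, 2, 2, 1, 1]

Degree sequence: [6, 4, 3, 3, 2, 2, 1, 1]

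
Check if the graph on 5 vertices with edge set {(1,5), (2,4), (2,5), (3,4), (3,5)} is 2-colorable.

Step 1: Attempt 2-coloring using BFS:
  Start at vertex 1, assign color 0
  Color vertex 5 with color 1 (neighbor of 1)
  Color vertex 2 with color 0 (neighbor of 5)
  Color vertex 3 with color 0 (neighbor of 5)
  Color vertex 4 with color 1 (neighbor of 2)

Step 2: 2-coloring succeeded. No conflicts found.
  Set A (color 0): {1, 2, 3}
  Set B (color 1): {4, 5}

The graph is bipartite with partition {1, 2, 3}, {4, 5}.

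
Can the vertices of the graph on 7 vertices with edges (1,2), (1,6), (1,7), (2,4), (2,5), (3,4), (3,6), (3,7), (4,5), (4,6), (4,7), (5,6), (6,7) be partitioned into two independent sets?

Step 1: Attempt 2-coloring using BFS:
  Start at vertex 1, assign color 0
  Color vertex 2 with color 1 (neighbor of 1)
  Color vertex 6 with color 1 (neighbor of 1)
  Color vertex 7 with color 1 (neighbor of 1)
  Color vertex 4 with color 0 (neighbor of 2)
  Color vertex 5 with color 0 (neighbor of 2)
  Color vertex 3 with color 0 (neighbor of 6)

Step 2: Conflict found! Vertices 6 and 7 are adjacent but have the same color.
This means the graph contains an odd cycle.

The graph is NOT bipartite.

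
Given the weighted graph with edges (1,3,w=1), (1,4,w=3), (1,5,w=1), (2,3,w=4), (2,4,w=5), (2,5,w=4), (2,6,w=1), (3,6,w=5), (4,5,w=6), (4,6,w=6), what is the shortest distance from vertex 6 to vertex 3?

Step 1: Build adjacency list with weights:
  1: 3(w=1), 4(w=3), 5(w=1)
  2: 3(w=4), 4(w=5), 5(w=4), 6(w=1)
  3: 1(w=1), 2(w=4), 6(w=5)
  4: 1(w=3), 2(w=5), 5(w=6), 6(w=6)
  5: 1(w=1), 2(w=4), 4(w=6)
  6: 2(w=1), 3(w=5), 4(w=6)

Step 2: Apply Dijkstra's algorithm from vertex 6:
  Visit vertex 6 (distance=0)
    Update dist[2] = 1
    Update dist[3] = 5
    Update dist[4] = 6
  Visit vertex 2 (distance=1)
    Update dist[5] = 5
  Visit vertex 3 (distance=5)
    Update dist[1] = 6

Step 3: Shortest path: 6 -> 3
Total weight: 5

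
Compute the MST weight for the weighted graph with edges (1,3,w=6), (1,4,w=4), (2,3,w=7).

Apply Kruskal's algorithm (sort edges by weight, add if no cycle):

Sorted edges by weight:
  (1,4) w=4
  (1,3) w=6
  (2,3) w=7

Add edge (1,4) w=4 -- no cycle. Running total: 4
Add edge (1,3) w=6 -- no cycle. Running total: 10
Add edge (2,3) w=7 -- no cycle. Running total: 17

MST edges: (1,4,w=4), (1,3,w=6), (2,3,w=7)
Total MST weight: 4 + 6 + 7 = 17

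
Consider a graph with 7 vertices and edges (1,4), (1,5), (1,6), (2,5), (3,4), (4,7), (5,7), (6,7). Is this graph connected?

Step 1: Build adjacency list from edges:
  1: 4, 5, 6
  2: 5
  3: 4
  4: 1, 3, 7
  5: 1, 2, 7
  6: 1, 7
  7: 4, 5, 6

Step 2: Run BFS/DFS from vertex 1:
  Visited: {1, 4, 5, 6, 3, 7, 2}
  Reached 7 of 7 vertices

Step 3: All 7 vertices reached from vertex 1, so the graph is connected.
Answer: Yes, the graph is connected.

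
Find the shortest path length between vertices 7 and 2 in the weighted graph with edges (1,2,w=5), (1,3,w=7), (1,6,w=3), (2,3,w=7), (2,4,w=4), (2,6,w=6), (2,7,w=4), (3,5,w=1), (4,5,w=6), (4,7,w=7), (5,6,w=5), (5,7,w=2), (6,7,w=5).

Step 1: Build adjacency list with weights:
  1: 2(w=5), 3(w=7), 6(w=3)
  2: 1(w=5), 3(w=7), 4(w=4), 6(w=6), 7(w=4)
  3: 1(w=7), 2(w=7), 5(w=1)
  4: 2(w=4), 5(w=6), 7(w=7)
  5: 3(w=1), 4(w=6), 6(w=5), 7(w=2)
  6: 1(w=3), 2(w=6), 5(w=5), 7(w=5)
  7: 2(w=4), 4(w=7), 5(w=2), 6(w=5)

Step 2: Apply Dijkstra's algorithm from vertex 7:
  Visit vertex 7 (distance=0)
    Update dist[2] = 4
    Update dist[4] = 7
    Update dist[5] = 2
    Update dist[6] = 5
  Visit vertex 5 (distance=2)
    Update dist[3] = 3
  Visit vertex 3 (distance=3)
    Update dist[1] = 10
  Visit vertex 2 (distance=4)
    Update dist[1] = 9

Step 3: Shortest path: 7 -> 2
Total weight: 4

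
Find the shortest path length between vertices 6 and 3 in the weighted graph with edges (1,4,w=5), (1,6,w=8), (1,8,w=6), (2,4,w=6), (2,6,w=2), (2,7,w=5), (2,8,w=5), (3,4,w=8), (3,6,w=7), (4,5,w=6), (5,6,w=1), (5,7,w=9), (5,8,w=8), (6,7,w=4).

Step 1: Build adjacency list with weights:
  1: 4(w=5), 6(w=8), 8(w=6)
  2: 4(w=6), 6(w=2), 7(w=5), 8(w=5)
  3: 4(w=8), 6(w=7)
  4: 1(w=5), 2(w=6), 3(w=8), 5(w=6)
  5: 4(w=6), 6(w=1), 7(w=9), 8(w=8)
  6: 1(w=8), 2(w=2), 3(w=7), 5(w=1), 7(w=4)
  7: 2(w=5), 5(w=9), 6(w=4)
  8: 1(w=6), 2(w=5), 5(w=8)

Step 2: Apply Dijkstra's algorithm from vertex 6:
  Visit vertex 6 (distance=0)
    Update dist[1] = 8
    Update dist[2] = 2
    Update dist[3] = 7
    Update dist[5] = 1
    Update dist[7] = 4
  Visit vertex 5 (distance=1)
    Update dist[4] = 7
    Update dist[8] = 9
  Visit vertex 2 (distance=2)
    Update dist[8] = 7
  Visit vertex 7 (distance=4)
  Visit vertex 3 (distance=7)

Step 3: Shortest path: 6 -> 3
Total weight: 7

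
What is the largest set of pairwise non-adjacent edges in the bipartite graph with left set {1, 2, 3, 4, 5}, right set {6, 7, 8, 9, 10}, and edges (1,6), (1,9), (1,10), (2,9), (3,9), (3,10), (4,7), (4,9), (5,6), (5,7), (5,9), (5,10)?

Step 1: List the neighbors of each left vertex:
  1: 6, 9, 10
  2: 9
  3: 9, 10
  4: 7, 9
  5: 6, 7, 9, 10

Step 2: Greedily match left vertices, then look for augmenting paths:
  Match 1 -- 6
  Match 2 -- 9
  Match 3 -- 10
  Match 4 -- 7
  No augmenting path remains.

Step 3: Verify this is maximum:
  Matching has size 4. The vertex set {6, 7, 9, 10} covers every edge and has size 4; any matching has at most one edge per cover vertex, so 4 is maximum (König's theorem).

Maximum matching: {(1,6), (2,9), (3,10), (4,7)}
Size: 4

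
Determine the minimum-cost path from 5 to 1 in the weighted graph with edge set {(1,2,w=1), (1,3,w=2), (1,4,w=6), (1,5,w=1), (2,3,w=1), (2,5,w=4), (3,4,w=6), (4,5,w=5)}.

Step 1: Build adjacency list with weights:
  1: 2(w=1), 3(w=2), 4(w=6), 5(w=1)
  2: 1(w=1), 3(w=1), 5(w=4)
  3: 1(w=2), 2(w=1), 4(w=6)
  4: 1(w=6), 3(w=6), 5(w=5)
  5: 1(w=1), 2(w=4), 4(w=5)

Step 2: Apply Dijkstra's algorithm from vertex 5:
  Visit vertex 5 (distance=0)
    Update dist[1] = 1
    Update dist[2] = 4
    Update dist[4] = 5
  Visit vertex 1 (distance=1)
    Update dist[2] = 2
    Update dist[3] = 3

Step 3: Shortest path: 5 -> 1
Total weight: 1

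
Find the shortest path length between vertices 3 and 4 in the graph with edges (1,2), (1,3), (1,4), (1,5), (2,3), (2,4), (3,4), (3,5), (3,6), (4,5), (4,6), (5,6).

Step 1: Build adjacency list:
  1: 2, 3, 4, 5
  2: 1, 3, 4
  3: 1, 2, 4, 5, 6
  4: 1, 2, 3, 5, 6
  5: 1, 3, 4, 6
  6: 3, 4, 5

Step 2: BFS from vertex 3 to find shortest path to 4:
  vertex 1 reached at distance 1
  vertex 2 reached at distance 1
  vertex 4 reached at distance 1

Step 3: Shortest path: 3 -> 4
Path length: 1 edge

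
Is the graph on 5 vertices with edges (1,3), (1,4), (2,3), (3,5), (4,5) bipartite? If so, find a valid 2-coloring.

Step 1: Attempt 2-coloring using BFS:
  Start at vertex 1, assign color 0
  Color vertex 3 with color 1 (neighbor of 1)
  Color vertex 4 with color 1 (neighbor of 1)
  Color vertex 2 with color 0 (neighbor of 3)
  Color vertex 5 with color 0 (neighbor of 3)

Step 2: 2-coloring succeeded. No conflicts found.
  Set A (color 0): {1, 2, 5}
  Set B (color 1): {3, 4}

The graph is bipartite with partition {1, 2, 5}, {3, 4}.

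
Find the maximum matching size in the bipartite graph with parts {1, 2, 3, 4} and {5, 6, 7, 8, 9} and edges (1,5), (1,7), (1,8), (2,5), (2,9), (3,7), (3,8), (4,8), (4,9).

Step 1: List the neighbors of each left vertex:
  1: 5, 7, 8
  2: 5, 9
  3: 7, 8
  4: 8, 9

Step 2: Greedily match left vertices, then look for augmenting paths:
  Match 1 -- 5
  Match 2 -- 9
  Match 3 -- 7
  Match 4 -- 8
  No augmenting path remains.

Step 3: Verify this is maximum:
  Matching size 4 = min(|L|, |R|) = min(4, 5), which is an upper bound, so this matching is maximum.

Maximum matching: {(1,5), (2,9), (3,7), (4,8)}
Size: 4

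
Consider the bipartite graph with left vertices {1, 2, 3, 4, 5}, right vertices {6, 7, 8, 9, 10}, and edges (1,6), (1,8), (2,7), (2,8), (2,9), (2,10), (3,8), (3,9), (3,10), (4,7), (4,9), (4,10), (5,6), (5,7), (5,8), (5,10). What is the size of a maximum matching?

Step 1: List the neighbors of each left vertex:
  1: 6, 8
  2: 7, 8, 9, 10
  3: 8, 9, 10
  4: 7, 9, 10
  5: 6, 7, 8, 10

Step 2: Greedily match left vertices, then look for augmenting paths:
  Match 1 -- 6
  Match 2 -- 7
  Match 3 -- 8
  Match 4 -- 9
  Match 5 -- 10
  No augmenting path remains.

Step 3: Verify this is maximum:
  Matching size 5 = min(|L|, |R|) = min(5, 5), which is an upper bound, so this matching is maximum.

Maximum matching: {(1,6), (2,7), (3,8), (4,9), (5,10)}
Size: 5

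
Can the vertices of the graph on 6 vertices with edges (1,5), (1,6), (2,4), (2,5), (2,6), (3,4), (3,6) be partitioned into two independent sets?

Step 1: Attempt 2-coloring using BFS:
  Start at vertex 1, assign color 0
  Color vertex 5 with color 1 (neighbor of 1)
  Color vertex 6 with color 1 (neighbor of 1)
  Color vertex 2 with color 0 (neighbor of 5)
  Color vertex 3 with color 0 (neighbor of 6)
  Color vertex 4 with color 1 (neighbor of 2)

Step 2: 2-coloring succeeded. No conflicts found.
  Set A (color 0): {1, 2, 3}
  Set B (color 1): {4, 5, 6}

The graph is bipartite with partition {1, 2, 3}, {4, 5, 6}.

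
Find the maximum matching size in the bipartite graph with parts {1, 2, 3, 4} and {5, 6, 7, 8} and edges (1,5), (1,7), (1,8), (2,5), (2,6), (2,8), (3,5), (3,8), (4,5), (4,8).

Step 1: List the neighbors of each left vertex:
  1: 5, 7, 8
  2: 5, 6, 8
  3: 5, 8
  4: 5, 8

Step 2: Greedily match left vertices, then look for augmenting paths:
  Match 1 -- 7
  Match 2 -- 6
  Match 3 -- 8
  Match 4 -- 5
  No augmenting path remains.

Step 3: Verify this is maximum:
  Matching size 4 = min(|L|, |R|) = min(4, 4), which is an upper bound, so this matching is maximum.

Maximum matching: {(1,7), (2,6), (3,8), (4,5)}
Size: 4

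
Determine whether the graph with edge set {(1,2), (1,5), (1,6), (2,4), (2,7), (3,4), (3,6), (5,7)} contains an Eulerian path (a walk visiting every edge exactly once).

Step 1: Find the degree of each vertex:
  deg(1) = 3
  deg(2) = 3
  deg(3) = 2
  deg(4) = 2
  deg(5) = 2
  deg(6) = 2
  deg(7) = 2

Step 2: Count vertices with odd degree:
  Odd-degree vertices: 1, 2 (2 total)

Step 3: Apply Euler's theorem:
  - Eulerian circuit exists iff graph is connected and all vertices have even degree
  - Eulerian path exists iff graph is connected and has 0 or 2 odd-degree vertices

Graph is connected with exactly 2 odd-degree vertices (1, 2).
Eulerian path exists (starting and ending at the odd-degree vertices), but no Eulerian circuit.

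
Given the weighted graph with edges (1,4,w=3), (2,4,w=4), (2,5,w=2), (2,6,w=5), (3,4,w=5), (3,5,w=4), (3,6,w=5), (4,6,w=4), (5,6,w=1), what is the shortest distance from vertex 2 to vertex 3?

Step 1: Build adjacency list with weights:
  1: 4(w=3)
  2: 4(w=4), 5(w=2), 6(w=5)
  3: 4(w=5), 5(w=4), 6(w=5)
  4: 1(w=3), 2(w=4), 3(w=5), 6(w=4)
  5: 2(w=2), 3(w=4), 6(w=1)
  6: 2(w=5), 3(w=5), 4(w=4), 5(w=1)

Step 2: Apply Dijkstra's algorithm from vertex 2:
  Visit vertex 2 (distance=0)
    Update dist[4] = 4
    Update dist[5] = 2
    Update dist[6] = 5
  Visit vertex 5 (distance=2)
    Update dist[3] = 6
    Update dist[6] = 3
  Visit vertex 6 (distance=3)
  Visit vertex 4 (distance=4)
    Update dist[1] = 7
  Visit vertex 3 (distance=6)

Step 3: Shortest path: 2 -> 5 -> 3
Total weight: 2 + 4 = 6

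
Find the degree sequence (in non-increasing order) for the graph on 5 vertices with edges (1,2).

Step 1: Count edges incident to each vertex:
  deg(1) = 1 (neighbors: 2)
  deg(2) = 1 (neighbors: 1)
  deg(3) = 0 (neighbors: none)
  deg(4) = 0 (neighbors: none)
  deg(5) = 0 (neighbors: none)

Step 2: Sort degrees in non-increasing order:
  Degrees: [1, 1, 0, 0, 0] -> sorted: [1, 1, 0, 0, 0]

Degree sequence: [1, 1, 0, 0, 0]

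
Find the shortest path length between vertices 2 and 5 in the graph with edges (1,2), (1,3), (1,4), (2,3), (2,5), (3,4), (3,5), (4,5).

Step 1: Build adjacency list:
  1: 2, 3, 4
  2: 1, 3, 5
  3: 1, 2, 4, 5
  4: 1, 3, 5
  5: 2, 3, 4

Step 2: BFS from vertex 2 to find shortest path to 5:
  vertex 1 reached at distance 1
  vertex 3 reached at distance 1
  vertex 5 reached at distance 1

Step 3: Shortest path: 2 -> 5
Path length: 1 edge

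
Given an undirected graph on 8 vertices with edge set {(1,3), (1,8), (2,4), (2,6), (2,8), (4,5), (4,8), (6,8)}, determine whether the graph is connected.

Step 1: Build adjacency list from edges:
  1: 3, 8
  2: 4, 6, 8
  3: 1
  4: 2, 5, 8
  5: 4
  6: 2, 8
  7: (none)
  8: 1, 2, 4, 6

Step 2: Run BFS/DFS from vertex 1:
  Visited: {1, 3, 8, 2, 4, 6, 5}
  Reached 7 of 8 vertices

Step 3: Only 7 of 8 vertices reached. Graph is disconnected.
Connected components: {1, 2, 3, 4, 5, 6, 8}, {7}
Answer: No, the graph is not connected (2 components).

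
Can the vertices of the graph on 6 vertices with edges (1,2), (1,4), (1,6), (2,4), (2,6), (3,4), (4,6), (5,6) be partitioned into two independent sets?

Step 1: Attempt 2-coloring using BFS:
  Start at vertex 1, assign color 0
  Color vertex 2 with color 1 (neighbor of 1)
  Color vertex 4 with color 1 (neighbor of 1)
  Color vertex 6 with color 1 (neighbor of 1)

Step 2: Conflict found! Vertices 2 and 4 are adjacent but have the same color.
This means the graph contains an odd cycle.

The graph is NOT bipartite.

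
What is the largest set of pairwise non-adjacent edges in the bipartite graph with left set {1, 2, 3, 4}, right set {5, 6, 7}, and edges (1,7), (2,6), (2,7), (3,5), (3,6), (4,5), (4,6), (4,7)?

Step 1: List the neighbors of each left vertex:
  1: 7
  2: 6, 7
  3: 5, 6
  4: 5, 6, 7

Step 2: Greedily match left vertices, then look for augmenting paths:
  Match 1 -- 7
  Match 2 -- 6
  Match 3 -- 5
  No augmenting path remains.

Step 3: Verify this is maximum:
  Matching size 3 = min(|L|, |R|) = min(4, 3), which is an upper bound, so this matching is maximum.

Maximum matching: {(1,7), (2,6), (3,5)}
Size: 3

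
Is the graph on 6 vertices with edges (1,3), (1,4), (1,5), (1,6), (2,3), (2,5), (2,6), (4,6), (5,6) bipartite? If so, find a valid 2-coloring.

Step 1: Attempt 2-coloring using BFS:
  Start at vertex 1, assign color 0
  Color vertex 3 with color 1 (neighbor of 1)
  Color vertex 4 with color 1 (neighbor of 1)
  Color vertex 5 with color 1 (neighbor of 1)
  Color vertex 6 with color 1 (neighbor of 1)
  Color vertex 2 with color 0 (neighbor of 3)

Step 2: Conflict found! Vertices 4 and 6 are adjacent but have the same color.
This means the graph contains an odd cycle.

The graph is NOT bipartite.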